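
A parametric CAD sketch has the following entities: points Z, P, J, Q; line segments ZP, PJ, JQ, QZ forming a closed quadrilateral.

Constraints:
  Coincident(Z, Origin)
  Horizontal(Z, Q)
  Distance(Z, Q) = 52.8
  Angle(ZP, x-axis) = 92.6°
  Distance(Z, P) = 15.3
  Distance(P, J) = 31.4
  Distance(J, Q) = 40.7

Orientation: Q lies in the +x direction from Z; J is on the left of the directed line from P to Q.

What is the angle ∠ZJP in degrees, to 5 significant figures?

19.432°

Checks: |PJ| = 31.40 ✓; |JQ| = 40.70 ✓.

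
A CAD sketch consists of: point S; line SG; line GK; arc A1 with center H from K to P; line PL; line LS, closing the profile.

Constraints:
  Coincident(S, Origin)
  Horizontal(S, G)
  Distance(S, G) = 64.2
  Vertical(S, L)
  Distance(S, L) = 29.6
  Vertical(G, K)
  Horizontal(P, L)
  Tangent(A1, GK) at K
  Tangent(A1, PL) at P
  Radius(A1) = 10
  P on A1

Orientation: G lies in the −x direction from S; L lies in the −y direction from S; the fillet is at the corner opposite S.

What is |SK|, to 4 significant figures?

67.13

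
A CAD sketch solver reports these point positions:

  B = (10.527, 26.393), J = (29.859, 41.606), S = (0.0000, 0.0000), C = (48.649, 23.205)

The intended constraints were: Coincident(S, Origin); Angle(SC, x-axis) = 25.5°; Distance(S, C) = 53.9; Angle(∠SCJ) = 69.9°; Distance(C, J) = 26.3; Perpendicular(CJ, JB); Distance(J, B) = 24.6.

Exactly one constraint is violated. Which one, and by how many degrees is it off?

Perpendicular(CJ, JB) — off by 7.40°.

S = (0.00, 0.00) ✓; SC at 25.50° ✓; |SC| = 53.90 ✓; ∠SCJ = 69.90° ✓; |CJ| = 26.30 ✓; ∠(CJ, JB) = 82.60° ✗; |JB| = 24.60 ✓.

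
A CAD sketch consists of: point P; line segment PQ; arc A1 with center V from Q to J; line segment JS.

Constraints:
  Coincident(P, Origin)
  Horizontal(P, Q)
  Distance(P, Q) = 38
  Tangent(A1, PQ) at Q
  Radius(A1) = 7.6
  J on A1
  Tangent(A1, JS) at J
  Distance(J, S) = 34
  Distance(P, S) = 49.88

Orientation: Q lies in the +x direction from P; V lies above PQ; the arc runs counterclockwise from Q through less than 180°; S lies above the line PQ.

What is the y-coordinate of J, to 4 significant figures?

11.25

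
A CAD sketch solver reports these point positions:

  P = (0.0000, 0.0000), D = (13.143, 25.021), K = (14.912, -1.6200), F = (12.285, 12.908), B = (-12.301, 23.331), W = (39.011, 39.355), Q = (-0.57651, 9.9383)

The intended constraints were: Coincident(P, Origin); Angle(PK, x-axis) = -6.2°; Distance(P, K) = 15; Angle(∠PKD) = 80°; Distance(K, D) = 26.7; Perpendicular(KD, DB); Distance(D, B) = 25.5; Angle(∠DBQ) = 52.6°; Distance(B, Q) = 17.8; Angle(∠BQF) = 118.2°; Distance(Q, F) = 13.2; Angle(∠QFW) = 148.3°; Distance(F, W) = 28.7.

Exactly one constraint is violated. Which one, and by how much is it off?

Distance(F, W) = 28.7 — off by 8.90.

P = (0.00, 0.00) ✓; PK at -6.200° ✓; |PK| = 15.00 ✓; ∠PKD = 80.00° ✓; |KD| = 26.70 ✓; ∠(KD, DB) = 90.00° ✓; |DB| = 25.50 ✓; ∠DBQ = 52.60° ✓; |BQ| = 17.80 ✓; ∠BQF = 118.2° ✓; |QF| = 13.20 ✓; ∠QFW = 148.3° ✓; |FW| = 37.60 ✗.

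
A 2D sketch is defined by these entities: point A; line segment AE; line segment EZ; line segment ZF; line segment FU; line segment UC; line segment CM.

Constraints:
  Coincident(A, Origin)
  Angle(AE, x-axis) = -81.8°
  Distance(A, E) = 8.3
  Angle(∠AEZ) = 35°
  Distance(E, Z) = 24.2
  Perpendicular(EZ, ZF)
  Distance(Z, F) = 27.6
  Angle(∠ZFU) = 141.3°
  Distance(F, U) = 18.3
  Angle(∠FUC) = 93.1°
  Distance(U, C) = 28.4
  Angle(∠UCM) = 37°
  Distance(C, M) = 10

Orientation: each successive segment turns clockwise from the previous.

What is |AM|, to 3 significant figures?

21.6

A is at the origin; AE runs at -81.8° with length 8.3, so E = (1.18, -8.22). ∠AEZ = 35.0° gives EZ at 133° from the x-axis; with |EZ| = 24.2, Z = (-15.4, 9.43). The perpendicularity gives ZF at right angles to EZ, so ZF runs at 43.2°; with |ZF| = 27.6, F = (4.74, 28.3). ∠ZFU = 141.3° gives FU at 4.50° from the x-axis; with |FU| = 18.3, U = (23.0, 29.8). ∠FUC = 93.1° gives UC at -82.4° from the x-axis; with |UC| = 28.4, C = (26.7, 1.60). ∠UCM = 37.0° gives CM at 135° from the x-axis; with |CM| = 10.0, M = (19.7, 8.72). Then |AM| = |M − A| = 21.6.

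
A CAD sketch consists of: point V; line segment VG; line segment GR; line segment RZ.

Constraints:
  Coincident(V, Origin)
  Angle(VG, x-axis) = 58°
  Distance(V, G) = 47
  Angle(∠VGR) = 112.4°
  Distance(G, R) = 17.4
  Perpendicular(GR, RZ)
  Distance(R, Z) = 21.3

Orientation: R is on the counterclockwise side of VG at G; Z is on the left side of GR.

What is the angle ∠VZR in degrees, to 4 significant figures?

122.1°

∠VGR = 112.4°, so GR runs at 58.0° + (180° − 112.4°) = 125.6° from the x-axis; with |GR| = 17.4, R = G + 17.4·(cos 125.6°, sin 125.6°) = (14.78, 54.01). GR is perpendicular to RZ; with |RZ| = 21.3 on the left of GR, Z = R + 21.3·(-0.8131, -0.5821) = (-2.542, 41.61). Then cos ∠VZR = ZV·ZR / (|ZV||ZR|), giving 122.1°.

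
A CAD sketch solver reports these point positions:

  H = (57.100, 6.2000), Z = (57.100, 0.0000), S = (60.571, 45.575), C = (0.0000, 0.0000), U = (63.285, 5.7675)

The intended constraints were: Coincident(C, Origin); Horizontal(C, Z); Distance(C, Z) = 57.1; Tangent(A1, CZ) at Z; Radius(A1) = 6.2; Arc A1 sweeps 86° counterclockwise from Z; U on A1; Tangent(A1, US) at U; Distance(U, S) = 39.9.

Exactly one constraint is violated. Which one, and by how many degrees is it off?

Tangent(A1, US) at U — off by 7.90°.

C = (0.00, 0.00) ✓; C.y = 0.00, Z.y = 0.00 ✓; |CZ| = 57.10 ✓; ∠(HZ, ZC) = 90.00° ✓; |HZ| = 6.200 ✓; bearing(H→U) − bearing(H→Z) = 86.00° ✓; |HU| = 6.200 ✓; ∠(HU, US) = 82.10° ✗; |US| = 39.90 ✓.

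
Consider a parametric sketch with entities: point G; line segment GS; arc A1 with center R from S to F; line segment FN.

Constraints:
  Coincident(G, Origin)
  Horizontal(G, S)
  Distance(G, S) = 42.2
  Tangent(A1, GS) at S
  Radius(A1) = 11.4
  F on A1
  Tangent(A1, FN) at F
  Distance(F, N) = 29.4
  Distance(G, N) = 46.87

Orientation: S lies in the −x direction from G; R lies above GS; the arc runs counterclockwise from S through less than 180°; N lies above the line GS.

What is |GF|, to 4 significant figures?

32.41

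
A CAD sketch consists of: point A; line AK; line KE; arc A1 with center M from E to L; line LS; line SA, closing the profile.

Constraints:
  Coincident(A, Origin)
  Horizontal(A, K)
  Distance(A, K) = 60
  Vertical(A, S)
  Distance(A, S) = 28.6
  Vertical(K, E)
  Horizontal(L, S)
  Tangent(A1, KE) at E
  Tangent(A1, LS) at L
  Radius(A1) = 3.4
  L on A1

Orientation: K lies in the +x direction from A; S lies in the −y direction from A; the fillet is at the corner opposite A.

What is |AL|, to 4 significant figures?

63.42

The virtual corner opposite A is at (60.00, -28.60). The tangent condition forces ME to be normal to KE and tangency of A1 to LS means the radius ML is perpendicular to LS, with radius 3.4, so the center M sits 3.4 in from both sides at M = (56.60, -25.20). That places the tangent points at E = (60.00, -25.20) on KE and L = (56.60, -28.60) on LS. Then |AL| = |L − A| = 63.42.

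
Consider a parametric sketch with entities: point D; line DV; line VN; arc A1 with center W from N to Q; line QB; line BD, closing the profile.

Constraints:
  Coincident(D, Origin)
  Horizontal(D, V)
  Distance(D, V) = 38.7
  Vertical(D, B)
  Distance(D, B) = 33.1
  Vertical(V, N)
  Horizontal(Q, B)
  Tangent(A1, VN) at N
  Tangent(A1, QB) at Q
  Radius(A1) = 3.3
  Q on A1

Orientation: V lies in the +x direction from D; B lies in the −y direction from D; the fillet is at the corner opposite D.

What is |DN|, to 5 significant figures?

48.844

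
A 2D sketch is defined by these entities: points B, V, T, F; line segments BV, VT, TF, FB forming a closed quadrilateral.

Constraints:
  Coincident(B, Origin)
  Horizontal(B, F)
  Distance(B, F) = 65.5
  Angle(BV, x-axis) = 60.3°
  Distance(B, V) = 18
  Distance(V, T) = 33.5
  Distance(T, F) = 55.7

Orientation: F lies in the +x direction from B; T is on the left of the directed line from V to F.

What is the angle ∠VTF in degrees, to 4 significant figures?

77.95°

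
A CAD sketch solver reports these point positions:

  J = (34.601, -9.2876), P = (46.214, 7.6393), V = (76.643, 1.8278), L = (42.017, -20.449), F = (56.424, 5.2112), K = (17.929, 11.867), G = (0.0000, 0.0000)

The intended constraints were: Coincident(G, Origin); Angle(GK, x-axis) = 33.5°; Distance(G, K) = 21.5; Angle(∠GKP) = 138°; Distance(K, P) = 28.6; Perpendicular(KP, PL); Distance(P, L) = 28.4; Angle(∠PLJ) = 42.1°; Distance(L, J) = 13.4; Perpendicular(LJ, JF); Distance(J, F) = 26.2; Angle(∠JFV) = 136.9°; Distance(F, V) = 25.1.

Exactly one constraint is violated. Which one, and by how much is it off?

Distance(F, V) = 25.1 — off by 4.60.

G = (0.00, 0.00) ✓; GK at 33.50° ✓; |GK| = 21.50 ✓; ∠GKP = 138.0° ✓; |KP| = 28.60 ✓; ∠(KP, PL) = 90.00° ✓; |PL| = 28.40 ✓; ∠PLJ = 42.10° ✓; |LJ| = 13.40 ✓; ∠(LJ, JF) = 90.00° ✓; |JF| = 26.20 ✓; ∠JFV = 136.9° ✓; |FV| = 20.50 ✗.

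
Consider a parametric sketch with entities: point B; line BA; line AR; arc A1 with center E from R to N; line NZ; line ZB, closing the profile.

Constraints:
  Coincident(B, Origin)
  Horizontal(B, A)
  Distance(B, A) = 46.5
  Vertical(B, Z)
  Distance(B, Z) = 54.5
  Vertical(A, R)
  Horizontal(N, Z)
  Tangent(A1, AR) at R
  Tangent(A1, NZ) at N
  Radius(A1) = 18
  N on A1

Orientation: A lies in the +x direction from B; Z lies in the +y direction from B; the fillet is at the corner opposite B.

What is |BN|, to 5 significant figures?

61.502

B is at the origin; B and A share the same y with |BA| = 46.5 and A on the +x side, so A = (46.500, 0.0000). B and Z share the same x with |BZ| = 54.5 and Z on the +y side, so Z = (0.0000, 54.500). The virtual corner opposite B is at (46.500, 54.500). A1 meets AR tangentially, so ER is at right angles to AR and the tangent condition forces EN to be normal to NZ, with radius 18.0, so the center E sits 18.0 in from both sides at E = (28.500, 36.500). That places the tangent points at R = (46.500, 36.500) on AR and N = (28.500, 54.500) on NZ. Then |BN| = |N − B| = 61.502.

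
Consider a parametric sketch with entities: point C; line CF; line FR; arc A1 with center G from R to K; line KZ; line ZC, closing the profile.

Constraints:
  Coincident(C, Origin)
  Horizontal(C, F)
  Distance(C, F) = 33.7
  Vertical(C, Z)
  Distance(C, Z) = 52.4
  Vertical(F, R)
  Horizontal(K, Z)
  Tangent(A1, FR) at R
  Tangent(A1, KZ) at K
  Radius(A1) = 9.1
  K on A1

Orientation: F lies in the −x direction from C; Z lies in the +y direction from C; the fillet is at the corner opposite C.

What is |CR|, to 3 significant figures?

54.9

The virtual corner opposite C is at (-33.7, 52.4). Tangency of A1 to FR means the radius GR is perpendicular to FR and tangency of A1 to KZ means the radius GK is perpendicular to KZ, with radius 9.1, so the center G sits 9.1 in from both sides at G = (-24.6, 43.3). That places the tangent points at R = (-33.7, 43.3) on FR and K = (-24.6, 52.4) on KZ. Then |CR| = |R − C| = 54.9.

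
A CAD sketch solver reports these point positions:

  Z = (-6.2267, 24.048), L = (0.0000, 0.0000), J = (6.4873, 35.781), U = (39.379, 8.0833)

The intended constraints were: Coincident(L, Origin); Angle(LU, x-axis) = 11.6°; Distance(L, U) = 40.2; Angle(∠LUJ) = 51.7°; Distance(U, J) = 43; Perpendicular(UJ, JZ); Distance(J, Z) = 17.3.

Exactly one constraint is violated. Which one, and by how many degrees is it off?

Perpendicular(UJ, JZ) — off by 7.20°.

L = (0.00, 0.00) ✓; LU at 11.60° ✓; |LU| = 40.20 ✓; ∠LUJ = 51.70° ✓; |UJ| = 43.00 ✓; ∠(UJ, JZ) = 82.80° ✗; |JZ| = 17.30 ✓.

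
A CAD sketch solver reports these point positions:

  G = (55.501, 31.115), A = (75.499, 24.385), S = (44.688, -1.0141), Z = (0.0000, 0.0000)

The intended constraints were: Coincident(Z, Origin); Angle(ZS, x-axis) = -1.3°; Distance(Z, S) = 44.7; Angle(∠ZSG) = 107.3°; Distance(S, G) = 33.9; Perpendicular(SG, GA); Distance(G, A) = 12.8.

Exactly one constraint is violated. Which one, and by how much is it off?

Distance(G, A) = 12.8 — off by 8.30.

Z = (0.00, 0.00) ✓; ZS at -1.300° ✓; |ZS| = 44.70 ✓; ∠ZSG = 107.3° ✓; |SG| = 33.90 ✓; ∠(SG, GA) = 90.00° ✓; |GA| = 21.10 ✗.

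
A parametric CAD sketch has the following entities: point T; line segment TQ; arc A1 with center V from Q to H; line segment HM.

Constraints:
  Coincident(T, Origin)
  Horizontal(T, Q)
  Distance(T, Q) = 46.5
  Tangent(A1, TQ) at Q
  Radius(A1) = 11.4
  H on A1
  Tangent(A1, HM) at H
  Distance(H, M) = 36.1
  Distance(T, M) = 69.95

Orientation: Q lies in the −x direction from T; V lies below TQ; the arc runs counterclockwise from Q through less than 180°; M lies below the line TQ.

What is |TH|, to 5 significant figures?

59.275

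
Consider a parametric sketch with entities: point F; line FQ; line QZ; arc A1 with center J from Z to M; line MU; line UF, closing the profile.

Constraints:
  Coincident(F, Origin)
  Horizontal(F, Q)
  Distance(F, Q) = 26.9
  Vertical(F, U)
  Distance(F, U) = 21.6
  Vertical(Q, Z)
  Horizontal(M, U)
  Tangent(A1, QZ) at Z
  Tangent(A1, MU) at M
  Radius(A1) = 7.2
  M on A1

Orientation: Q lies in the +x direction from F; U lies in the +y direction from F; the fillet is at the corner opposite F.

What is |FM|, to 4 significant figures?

29.23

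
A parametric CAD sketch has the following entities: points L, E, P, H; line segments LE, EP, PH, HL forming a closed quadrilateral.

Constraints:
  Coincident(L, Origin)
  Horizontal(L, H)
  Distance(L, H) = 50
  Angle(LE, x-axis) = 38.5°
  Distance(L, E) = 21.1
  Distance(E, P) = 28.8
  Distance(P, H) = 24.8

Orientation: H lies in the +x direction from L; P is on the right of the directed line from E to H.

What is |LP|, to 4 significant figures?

31.58

Checks: |EP| = 28.80 ✓; |PH| = 24.80 ✓.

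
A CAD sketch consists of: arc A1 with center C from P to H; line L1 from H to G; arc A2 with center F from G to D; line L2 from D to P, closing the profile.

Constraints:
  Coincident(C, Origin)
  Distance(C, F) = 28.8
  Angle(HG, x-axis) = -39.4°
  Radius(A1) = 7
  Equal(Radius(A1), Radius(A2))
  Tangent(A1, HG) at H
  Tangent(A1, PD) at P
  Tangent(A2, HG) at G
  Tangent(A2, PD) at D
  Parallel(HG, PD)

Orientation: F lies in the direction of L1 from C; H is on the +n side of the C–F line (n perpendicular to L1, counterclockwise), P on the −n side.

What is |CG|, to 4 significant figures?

29.64

Tangency of A1 to both parallel lines with radius 7.0 puts H and P at C ± 7.0·n: H = (4.443, 5.409), P = (-4.443, -5.409). Equal radii place G and D the same way about F: G = F + 7.0·n = (26.70, -12.87), D = F − 7.0·n = (17.81, -23.69). Then |CG| = |G − C| = 29.64.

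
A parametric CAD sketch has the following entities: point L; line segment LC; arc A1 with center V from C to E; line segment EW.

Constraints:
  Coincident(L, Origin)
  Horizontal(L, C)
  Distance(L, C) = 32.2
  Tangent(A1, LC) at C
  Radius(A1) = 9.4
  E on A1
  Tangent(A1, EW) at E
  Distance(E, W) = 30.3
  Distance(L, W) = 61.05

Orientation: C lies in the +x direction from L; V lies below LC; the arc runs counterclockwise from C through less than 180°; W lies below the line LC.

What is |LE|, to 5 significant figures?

30.903

Checks: |VE| = 9.400 ✓; ∠(VE, EW) = 90.00° ✓; |EW| = 30.30 ✓; |LW| = 61.05 ✓.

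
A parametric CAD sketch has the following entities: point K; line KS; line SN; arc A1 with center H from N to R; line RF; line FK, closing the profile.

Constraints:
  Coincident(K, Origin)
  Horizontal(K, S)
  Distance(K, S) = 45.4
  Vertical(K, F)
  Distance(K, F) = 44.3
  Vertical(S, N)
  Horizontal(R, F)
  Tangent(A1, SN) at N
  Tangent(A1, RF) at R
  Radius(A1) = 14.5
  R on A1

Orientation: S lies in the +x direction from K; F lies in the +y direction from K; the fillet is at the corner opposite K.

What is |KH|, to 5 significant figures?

42.928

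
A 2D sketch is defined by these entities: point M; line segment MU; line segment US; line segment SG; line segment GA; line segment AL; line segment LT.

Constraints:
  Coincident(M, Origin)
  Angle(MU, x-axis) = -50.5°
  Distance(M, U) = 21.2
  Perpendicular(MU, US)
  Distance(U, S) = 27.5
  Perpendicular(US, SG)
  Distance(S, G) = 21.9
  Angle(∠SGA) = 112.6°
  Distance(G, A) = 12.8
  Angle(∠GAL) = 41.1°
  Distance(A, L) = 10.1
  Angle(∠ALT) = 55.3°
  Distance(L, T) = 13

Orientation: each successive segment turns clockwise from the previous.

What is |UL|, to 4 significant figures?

26.87

M is at the origin; MU runs at -50.5° with length 21.2, so U = (13.48, -16.36). MU ⟂ US, so US runs at -140.5°; with |US| = 27.5, S = (-7.735, -33.85). US ⟂ SG, so SG runs at 129.5°; with |SG| = 21.9, G = (-21.66, -16.95). ∠SGA = 112.6° gives GA at 62.10° from the x-axis; with |GA| = 12.8, A = (-15.68, -5.640). ∠GAL = 41.1° gives AL at -76.80° from the x-axis; with |AL| = 10.1, L = (-13.37, -15.47). Then |UL| = |L − U| = 26.87.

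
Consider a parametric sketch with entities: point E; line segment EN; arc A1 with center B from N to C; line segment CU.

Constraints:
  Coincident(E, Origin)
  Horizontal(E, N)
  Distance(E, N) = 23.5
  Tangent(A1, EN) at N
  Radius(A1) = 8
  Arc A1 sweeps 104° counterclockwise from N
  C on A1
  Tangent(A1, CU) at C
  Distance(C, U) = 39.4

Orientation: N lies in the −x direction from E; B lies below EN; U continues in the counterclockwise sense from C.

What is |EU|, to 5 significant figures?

52.840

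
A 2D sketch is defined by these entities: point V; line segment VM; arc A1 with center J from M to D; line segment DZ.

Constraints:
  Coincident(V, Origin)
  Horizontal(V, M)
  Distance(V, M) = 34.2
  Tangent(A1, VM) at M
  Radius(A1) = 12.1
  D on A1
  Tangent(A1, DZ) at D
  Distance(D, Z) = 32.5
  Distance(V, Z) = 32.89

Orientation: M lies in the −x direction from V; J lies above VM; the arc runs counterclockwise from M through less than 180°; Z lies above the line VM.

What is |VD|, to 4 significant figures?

24.74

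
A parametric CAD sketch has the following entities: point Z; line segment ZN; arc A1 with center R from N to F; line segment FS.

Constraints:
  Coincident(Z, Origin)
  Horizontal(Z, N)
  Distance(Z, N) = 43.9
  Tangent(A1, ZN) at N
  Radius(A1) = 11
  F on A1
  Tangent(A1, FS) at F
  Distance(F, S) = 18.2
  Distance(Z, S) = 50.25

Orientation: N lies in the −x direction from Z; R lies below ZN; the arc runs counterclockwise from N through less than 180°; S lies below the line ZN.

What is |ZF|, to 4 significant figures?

55.03

Checks: |RF| = 11.00 ✓; ∠(RF, FS) = 90.00° ✓; |FS| = 18.20 ✓; |ZS| = 50.25 ✓.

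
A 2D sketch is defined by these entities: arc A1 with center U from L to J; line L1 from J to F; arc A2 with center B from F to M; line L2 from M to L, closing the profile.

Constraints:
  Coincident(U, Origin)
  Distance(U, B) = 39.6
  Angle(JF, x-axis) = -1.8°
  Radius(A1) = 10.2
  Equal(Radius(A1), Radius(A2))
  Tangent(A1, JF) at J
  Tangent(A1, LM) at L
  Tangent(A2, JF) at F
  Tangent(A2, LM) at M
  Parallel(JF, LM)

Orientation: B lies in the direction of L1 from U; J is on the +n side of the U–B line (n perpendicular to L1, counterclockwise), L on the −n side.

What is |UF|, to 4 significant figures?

40.89

Tangency of A1 to both parallel lines with radius 10.2 puts J and L at U ± 10.2·n: J = (0.3204, 10.19), L = (-0.3204, -10.19). Equal radii place F and M the same way about B: F = B + 10.2·n = (39.90, 8.951), M = B − 10.2·n = (39.26, -11.44). Then |UF| = |F − U| = 40.89.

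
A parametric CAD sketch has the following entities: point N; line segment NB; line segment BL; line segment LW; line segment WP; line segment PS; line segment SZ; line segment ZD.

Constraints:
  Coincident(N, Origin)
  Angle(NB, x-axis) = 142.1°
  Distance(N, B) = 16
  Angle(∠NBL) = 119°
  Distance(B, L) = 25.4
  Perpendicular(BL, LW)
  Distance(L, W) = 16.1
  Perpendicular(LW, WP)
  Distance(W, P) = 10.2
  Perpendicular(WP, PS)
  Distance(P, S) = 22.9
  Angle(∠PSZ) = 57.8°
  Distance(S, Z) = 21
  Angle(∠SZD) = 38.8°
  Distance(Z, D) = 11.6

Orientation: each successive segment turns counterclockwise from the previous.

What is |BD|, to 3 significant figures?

22.2

N is at the origin; NB runs at 142.1° with length 16.0, so B = (-12.6, 9.83). ∠NBL = 119.0° gives BL at -157° from the x-axis; with |BL| = 25.4, L = (-36.0, -0.137). The perpendicularity gives LW at right angles to BL, so LW runs at -66.9°; with |LW| = 16.1, W = (-29.7, -14.9). LW ⟂ WP, so WP runs at 23.1°; with |WP| = 10.2, P = (-20.3, -10.9). WP is perpendicular to PS, so PS runs at 113°; with |PS| = 22.9, S = (-29.3, 10.1). ∠PSZ = 57.8° gives SZ at -125° from the x-axis; with |SZ| = 21.0, Z = (-41.2, -7.15). ∠SZD = 38.8° gives ZD at 16.5° from the x-axis; with |ZD| = 11.6, D = (-30.1, -3.85). Then |BD| = |D − B| = 22.2.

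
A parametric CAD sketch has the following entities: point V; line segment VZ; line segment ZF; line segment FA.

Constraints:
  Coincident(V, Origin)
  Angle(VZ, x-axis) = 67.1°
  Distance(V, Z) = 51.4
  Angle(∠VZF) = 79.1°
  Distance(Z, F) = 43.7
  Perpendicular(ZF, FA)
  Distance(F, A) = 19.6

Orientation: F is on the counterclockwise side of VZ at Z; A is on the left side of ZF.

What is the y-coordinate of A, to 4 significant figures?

37.26

∠VZF = 79.1°, so ZF runs at 67.1° + (180° − 79.1°) = 168.0° from the x-axis; with |ZF| = 43.7, F = Z + 43.7·(cos 168.0°, sin 168.0°) = (-22.74, 56.43). ZF ⟂ FA; with |FA| = 19.6 on the left of ZF, A = F + 19.6·(-0.2079, -0.9781) = (-26.82, 37.26). So A.y = 37.26.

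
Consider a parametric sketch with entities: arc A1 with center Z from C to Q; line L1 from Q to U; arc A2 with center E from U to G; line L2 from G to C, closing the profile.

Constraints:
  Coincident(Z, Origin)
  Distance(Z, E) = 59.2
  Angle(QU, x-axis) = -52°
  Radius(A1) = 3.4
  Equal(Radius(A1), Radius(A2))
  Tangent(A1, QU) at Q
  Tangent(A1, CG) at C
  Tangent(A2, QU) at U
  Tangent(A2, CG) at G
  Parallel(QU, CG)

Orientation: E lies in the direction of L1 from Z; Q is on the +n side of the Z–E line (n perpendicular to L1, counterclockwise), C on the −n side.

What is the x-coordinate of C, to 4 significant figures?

-2.679

The slot axis is L1's direction at -52.0°, so u = (cos -52.0°, sin -52.0°) = (0.6157, -0.7880) and n = (−sin -52.0°, cos -52.0°) = (0.7880, 0.6157). Z is at the origin and E lies 59.2 along u from Z, so E = 59.2·u = (36.45, -46.65). Tangency of A1 to both parallel lines with radius 3.4 puts Q and C at Z ± 3.4·n: Q = (2.679, 2.093), C = (-2.679, -2.093). So C.x = -2.679.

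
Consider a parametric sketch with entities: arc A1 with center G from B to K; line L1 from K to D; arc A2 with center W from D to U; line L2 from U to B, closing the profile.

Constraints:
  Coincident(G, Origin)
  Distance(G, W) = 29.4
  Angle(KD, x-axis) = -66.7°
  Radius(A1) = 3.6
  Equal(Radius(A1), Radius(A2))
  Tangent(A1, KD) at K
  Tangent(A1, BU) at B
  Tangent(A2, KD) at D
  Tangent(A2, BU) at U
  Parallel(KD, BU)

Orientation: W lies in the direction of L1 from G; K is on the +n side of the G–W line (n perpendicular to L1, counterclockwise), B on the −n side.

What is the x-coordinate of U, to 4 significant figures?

8.323

The slot axis is L1's direction at -66.7°, so u = (cos -66.7°, sin -66.7°) = (0.3955, -0.9184) and n = (−sin -66.7°, cos -66.7°) = (0.9184, 0.3955). G is at the origin and W lies 29.4 along u from G, so W = 29.4·u = (11.63, -27.00). Tangency of A1 to both parallel lines with radius 3.6 puts K and B at G ± 3.6·n: K = (3.306, 1.424), B = (-3.306, -1.424). Equal radii place D and U the same way about W: D = W + 3.6·n = (14.94, -25.58), U = W − 3.6·n = (8.323, -28.43). So U.x = 8.323.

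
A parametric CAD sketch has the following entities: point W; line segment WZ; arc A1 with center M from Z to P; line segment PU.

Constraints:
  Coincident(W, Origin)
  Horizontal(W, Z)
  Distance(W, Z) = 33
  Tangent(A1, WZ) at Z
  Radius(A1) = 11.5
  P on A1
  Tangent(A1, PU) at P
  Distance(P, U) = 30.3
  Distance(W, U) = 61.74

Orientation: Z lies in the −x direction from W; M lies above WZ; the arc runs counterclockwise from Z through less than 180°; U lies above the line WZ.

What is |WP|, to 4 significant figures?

31.57

Checks: |MP| = 11.50 ✓; ∠(MP, PU) = 90.00° ✓; |PU| = 30.30 ✓; |WU| = 61.74 ✓.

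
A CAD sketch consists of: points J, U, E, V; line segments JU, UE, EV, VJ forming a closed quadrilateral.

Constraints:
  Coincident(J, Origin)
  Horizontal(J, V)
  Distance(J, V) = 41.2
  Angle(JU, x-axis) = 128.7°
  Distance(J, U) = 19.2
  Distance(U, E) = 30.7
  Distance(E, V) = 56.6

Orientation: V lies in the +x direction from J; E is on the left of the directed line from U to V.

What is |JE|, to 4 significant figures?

41.87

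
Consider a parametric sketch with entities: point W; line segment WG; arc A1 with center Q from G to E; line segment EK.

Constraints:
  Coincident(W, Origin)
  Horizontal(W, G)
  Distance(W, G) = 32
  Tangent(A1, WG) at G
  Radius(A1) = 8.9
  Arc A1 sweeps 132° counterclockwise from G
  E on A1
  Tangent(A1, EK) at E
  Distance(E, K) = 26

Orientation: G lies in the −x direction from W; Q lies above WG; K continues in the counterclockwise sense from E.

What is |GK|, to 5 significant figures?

35.838

W is at the origin; W and G share the same y with |WG| = 32.0 and G on the −x side, so G = (-32.000, 0.0000). The tangent condition forces QG to be normal to WG, so Q = G + (0, 8.9) = (-32.000, 8.9000). On A1, G sits at bearing -90° from Q; a 132° counterclockwise sweep puts E at bearing 42°, so E = Q + 8.9·(cos 42°, sin 42°) = (-25.386, 14.855). Tangency of A1 to EK means the radius QE is perpendicular to EK, so EK runs along (−sin 42°, cos 42°); with |EK| = 26.0, K = (-42.783, 34.177). Then |GK| = |K − G| = 35.838.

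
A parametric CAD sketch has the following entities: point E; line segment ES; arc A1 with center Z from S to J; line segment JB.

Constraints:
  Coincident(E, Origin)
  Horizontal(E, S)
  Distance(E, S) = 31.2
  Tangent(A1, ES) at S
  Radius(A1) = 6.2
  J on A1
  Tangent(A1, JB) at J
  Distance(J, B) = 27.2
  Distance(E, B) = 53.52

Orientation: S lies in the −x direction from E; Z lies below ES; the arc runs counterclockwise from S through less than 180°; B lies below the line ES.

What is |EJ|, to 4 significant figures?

37.54

Checks: |ZJ| = 6.200 ✓; ∠(ZJ, JB) = 90.00° ✓; |JB| = 27.20 ✓; |EB| = 53.52 ✓.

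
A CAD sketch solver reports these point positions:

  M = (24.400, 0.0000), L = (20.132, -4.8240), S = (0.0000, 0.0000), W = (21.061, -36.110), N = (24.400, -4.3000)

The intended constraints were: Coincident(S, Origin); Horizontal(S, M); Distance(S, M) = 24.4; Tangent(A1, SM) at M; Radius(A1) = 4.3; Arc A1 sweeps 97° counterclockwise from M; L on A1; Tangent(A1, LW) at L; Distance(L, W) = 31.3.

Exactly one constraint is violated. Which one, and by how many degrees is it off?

Tangent(A1, LW) at L — off by 5.30°.

S = (0.00, 0.00) ✓; S.y = 0.00, M.y = 0.00 ✓; |SM| = 24.40 ✓; ∠(NM, MS) = 90.00° ✓; |NM| = 4.300 ✓; bearing(N→L) − bearing(N→M) = 97.00° ✓; |NL| = 4.300 ✓; ∠(NL, LW) = 95.30° ✗; |LW| = 31.30 ✓.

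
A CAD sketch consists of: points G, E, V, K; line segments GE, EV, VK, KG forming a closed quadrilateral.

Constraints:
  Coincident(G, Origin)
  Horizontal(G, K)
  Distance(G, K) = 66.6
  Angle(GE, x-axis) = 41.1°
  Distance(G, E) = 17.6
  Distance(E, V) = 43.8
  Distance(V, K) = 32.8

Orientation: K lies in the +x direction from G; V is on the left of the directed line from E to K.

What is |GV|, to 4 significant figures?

60.89

Checks: |EV| = 43.80 ✓; |VK| = 32.80 ✓.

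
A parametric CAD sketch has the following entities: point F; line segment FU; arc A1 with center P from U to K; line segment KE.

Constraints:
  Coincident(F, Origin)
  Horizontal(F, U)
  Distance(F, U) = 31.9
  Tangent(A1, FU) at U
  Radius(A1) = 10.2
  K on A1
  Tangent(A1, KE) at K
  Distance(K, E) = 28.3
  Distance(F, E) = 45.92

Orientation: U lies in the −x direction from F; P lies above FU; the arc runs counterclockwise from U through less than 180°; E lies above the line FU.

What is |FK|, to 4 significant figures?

24.35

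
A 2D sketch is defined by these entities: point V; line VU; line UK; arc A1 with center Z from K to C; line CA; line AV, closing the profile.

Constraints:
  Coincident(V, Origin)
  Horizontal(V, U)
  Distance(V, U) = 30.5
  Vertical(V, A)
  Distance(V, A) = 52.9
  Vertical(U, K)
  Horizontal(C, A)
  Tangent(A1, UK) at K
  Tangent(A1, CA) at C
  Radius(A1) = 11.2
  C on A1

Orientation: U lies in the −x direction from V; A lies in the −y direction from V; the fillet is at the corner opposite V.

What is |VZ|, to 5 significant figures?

45.950

V is at the origin; V and U share the same y with |VU| = 30.5 and U on the −x side, so U = (-30.500, 0.0000). V and A share the same x with |VA| = 52.9 and A on the −y side, so A = (0.0000, -52.900). The virtual corner opposite V is at (-30.500, -52.900). Tangency of A1 to UK means the radius ZK is perpendicular to UK and tangency of A1 to CA means the radius ZC is perpendicular to CA, with radius 11.2, so the center Z sits 11.2 in from both sides at Z = (-19.300, -41.700). Then |VZ| = |Z − V| = 45.950.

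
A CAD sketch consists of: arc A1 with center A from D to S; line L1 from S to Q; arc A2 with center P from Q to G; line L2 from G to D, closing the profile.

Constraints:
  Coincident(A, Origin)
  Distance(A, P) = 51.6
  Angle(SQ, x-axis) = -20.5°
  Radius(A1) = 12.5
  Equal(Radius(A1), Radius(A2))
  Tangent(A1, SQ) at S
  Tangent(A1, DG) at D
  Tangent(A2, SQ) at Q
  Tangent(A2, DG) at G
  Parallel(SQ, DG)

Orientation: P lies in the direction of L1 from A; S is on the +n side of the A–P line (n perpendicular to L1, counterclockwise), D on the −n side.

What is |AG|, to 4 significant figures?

53.09

The slot axis is L1's direction at -20.5°, so u = (cos -20.5°, sin -20.5°) = (0.9367, -0.3502) and n = (−sin -20.5°, cos -20.5°) = (0.3502, 0.9367). A is at the origin and P lies 51.6 along u from A, so P = 51.6·u = (48.33, -18.07). Tangency of A1 to both parallel lines with radius 12.5 puts S and D at A ± 12.5·n: S = (4.378, 11.71), D = (-4.378, -11.71). Equal radii place Q and G the same way about P: Q = P + 12.5·n = (52.71, -6.362), G = P − 12.5·n = (43.95, -29.78). Then |AG| = |G − A| = 53.09.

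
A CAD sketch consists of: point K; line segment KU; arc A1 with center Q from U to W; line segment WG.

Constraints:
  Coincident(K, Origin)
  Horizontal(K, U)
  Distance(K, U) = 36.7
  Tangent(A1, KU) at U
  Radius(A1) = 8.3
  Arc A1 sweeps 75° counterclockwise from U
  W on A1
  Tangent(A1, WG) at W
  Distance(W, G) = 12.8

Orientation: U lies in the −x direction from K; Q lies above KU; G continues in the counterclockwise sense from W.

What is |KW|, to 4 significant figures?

29.34

The tangent condition forces QU to be normal to KU, so Q = U + (0, 8.3) = (-36.70, 8.300). On A1, U sits at bearing -90° from Q; a 75° counterclockwise sweep puts W at bearing -15°, so W = Q + 8.3·(cos -15°, sin -15°) = (-28.68, 6.152). Then |KW| = |W − K| = 29.34.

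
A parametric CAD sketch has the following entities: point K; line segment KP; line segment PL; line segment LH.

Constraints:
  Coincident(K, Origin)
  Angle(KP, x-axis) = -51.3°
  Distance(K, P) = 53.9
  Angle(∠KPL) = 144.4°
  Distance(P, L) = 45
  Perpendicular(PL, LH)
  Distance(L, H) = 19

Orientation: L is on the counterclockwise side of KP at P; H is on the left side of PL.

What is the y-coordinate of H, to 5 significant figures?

-35.951

∠KPL = 144.4°, so PL runs at -51.3° + (180° − 144.4°) = -15.700° from the x-axis; with |PL| = 45.0, L = P + 45.0·(cos -15.700°, sin -15.700°) = (77.022, -54.242). PL ⟂ LH; with |LH| = 19.0 on the left of PL, H = L + 19.0·(0.27060, 0.96269) = (82.163, -35.951). So H.y = -35.951.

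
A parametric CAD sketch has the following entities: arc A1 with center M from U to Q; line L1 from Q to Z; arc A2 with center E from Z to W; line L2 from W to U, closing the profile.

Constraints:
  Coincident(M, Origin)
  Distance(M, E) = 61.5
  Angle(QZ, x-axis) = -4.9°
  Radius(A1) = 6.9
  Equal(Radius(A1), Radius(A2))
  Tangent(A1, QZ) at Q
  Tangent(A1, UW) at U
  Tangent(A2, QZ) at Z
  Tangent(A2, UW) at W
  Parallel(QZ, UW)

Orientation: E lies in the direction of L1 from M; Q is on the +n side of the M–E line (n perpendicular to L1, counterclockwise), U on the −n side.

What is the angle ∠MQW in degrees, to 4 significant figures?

77.35°

The slot axis is L1's direction at -4.9°, so u = (cos -4.9°, sin -4.9°) = (0.9963, -0.08542) and n = (−sin -4.9°, cos -4.9°) = (0.08542, 0.9963). M is at the origin and E lies 61.5 along u from M, so E = 61.5·u = (61.28, -5.253). Tangency of A1 to both parallel lines with radius 6.9 puts Q and U at M ± 6.9·n: Q = (0.5894, 6.875), U = (-0.5894, -6.875). Equal radii place Z and W the same way about E: Z = E + 6.9·n = (61.86, 1.622), W = E − 6.9·n = (60.69, -12.13). Then cos ∠MQW = QM·QW / (|QM||QW|), giving 77.35°.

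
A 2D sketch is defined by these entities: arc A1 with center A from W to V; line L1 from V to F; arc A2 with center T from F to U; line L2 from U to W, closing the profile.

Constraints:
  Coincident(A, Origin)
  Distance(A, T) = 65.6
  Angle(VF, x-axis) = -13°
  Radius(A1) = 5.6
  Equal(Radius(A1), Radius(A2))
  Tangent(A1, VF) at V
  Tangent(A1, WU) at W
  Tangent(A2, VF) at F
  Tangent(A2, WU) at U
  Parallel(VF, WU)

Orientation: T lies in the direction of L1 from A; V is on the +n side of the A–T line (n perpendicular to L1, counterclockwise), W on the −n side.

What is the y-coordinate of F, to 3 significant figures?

-9.30

Tangency of A1 to both parallel lines with radius 5.6 puts V and W at A ± 5.6·n: V = (1.26, 5.46), W = (-1.26, -5.46). Equal radii place F and U the same way about T: F = T + 5.6·n = (65.2, -9.30), U = T − 5.6·n = (62.7, -20.2). So F.y = -9.30.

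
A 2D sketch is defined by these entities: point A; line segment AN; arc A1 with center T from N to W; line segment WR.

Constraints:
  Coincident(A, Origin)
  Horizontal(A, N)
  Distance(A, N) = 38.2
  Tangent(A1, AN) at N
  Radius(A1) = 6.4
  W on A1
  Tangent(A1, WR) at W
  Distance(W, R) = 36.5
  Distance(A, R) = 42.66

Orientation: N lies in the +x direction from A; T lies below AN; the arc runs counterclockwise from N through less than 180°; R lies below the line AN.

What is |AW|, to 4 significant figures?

32.49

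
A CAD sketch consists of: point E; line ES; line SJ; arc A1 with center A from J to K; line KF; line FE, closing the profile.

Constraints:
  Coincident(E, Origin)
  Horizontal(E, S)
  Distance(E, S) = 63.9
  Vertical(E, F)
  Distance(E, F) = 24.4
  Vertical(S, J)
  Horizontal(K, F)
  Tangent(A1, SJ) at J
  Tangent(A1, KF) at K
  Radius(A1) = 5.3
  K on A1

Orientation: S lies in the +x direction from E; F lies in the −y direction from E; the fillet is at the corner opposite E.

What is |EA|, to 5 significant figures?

61.634

E is at the origin; E and S share the same y with |ES| = 63.9 and S on the +x side, so S = (63.900, 0.0000). EF is vertical with |EF| = 24.4 and F on the −y side, so F = (0.0000, -24.400). The virtual corner opposite E is at (63.900, -24.400). A1 meets SJ tangentially, so AJ is at right angles to SJ and the tangent condition forces AK to be normal to KF, with radius 5.3, so the center A sits 5.3 in from both sides at A = (58.600, -19.100). Then |EA| = |A − E| = 61.634.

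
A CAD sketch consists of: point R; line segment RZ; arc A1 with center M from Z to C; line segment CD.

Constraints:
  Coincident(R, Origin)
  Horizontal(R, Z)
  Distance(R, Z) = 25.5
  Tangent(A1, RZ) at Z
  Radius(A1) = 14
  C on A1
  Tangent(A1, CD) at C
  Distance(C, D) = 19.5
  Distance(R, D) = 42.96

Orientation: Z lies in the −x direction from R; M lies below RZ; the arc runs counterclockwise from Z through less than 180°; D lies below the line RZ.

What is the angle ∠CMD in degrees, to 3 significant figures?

54.3°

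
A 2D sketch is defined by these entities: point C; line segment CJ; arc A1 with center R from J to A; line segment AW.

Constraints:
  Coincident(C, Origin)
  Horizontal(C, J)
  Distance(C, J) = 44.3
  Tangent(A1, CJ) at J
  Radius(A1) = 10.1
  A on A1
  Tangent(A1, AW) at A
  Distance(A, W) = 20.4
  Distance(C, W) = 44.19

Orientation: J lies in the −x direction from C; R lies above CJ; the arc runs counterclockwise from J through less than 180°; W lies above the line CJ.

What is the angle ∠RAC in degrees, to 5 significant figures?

168.95°

Checks: ∠(RJ, JC) = 90.00° ✓; |RJ| = 10.10 ✓; |RA| = 10.10 ✓; ∠(RA, AW) = 90.00° ✓; |AW| = 20.40 ✓; |CW| = 44.19 ✓.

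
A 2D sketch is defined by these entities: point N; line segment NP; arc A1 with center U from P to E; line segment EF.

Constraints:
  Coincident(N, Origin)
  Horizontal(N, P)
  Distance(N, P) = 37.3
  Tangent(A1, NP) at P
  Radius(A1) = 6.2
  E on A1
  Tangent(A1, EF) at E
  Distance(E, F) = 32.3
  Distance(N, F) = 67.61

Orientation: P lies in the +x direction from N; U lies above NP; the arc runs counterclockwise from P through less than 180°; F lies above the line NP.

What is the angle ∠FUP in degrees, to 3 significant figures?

134°

N is at the origin; N and P share the same y with |NP| = 37.3 and P on the +x side, so P = (37.3, 0.00). A1 meets NP tangentially, so UP is at right angles to NP, so U = P + (0, 6.2) = (37.3, 6.20). Since UE ⟂ EF (tangency), |UF| = √(6.2² + 32.3²) = 32.9 regardless of where E sits on A1. So F lies on both circle(N, 67.61) and circle(U, 32.9); the above-NP intersection is F = (61.1, 28.9). E is the foot of the tangent from F: E = (42.3, 2.59).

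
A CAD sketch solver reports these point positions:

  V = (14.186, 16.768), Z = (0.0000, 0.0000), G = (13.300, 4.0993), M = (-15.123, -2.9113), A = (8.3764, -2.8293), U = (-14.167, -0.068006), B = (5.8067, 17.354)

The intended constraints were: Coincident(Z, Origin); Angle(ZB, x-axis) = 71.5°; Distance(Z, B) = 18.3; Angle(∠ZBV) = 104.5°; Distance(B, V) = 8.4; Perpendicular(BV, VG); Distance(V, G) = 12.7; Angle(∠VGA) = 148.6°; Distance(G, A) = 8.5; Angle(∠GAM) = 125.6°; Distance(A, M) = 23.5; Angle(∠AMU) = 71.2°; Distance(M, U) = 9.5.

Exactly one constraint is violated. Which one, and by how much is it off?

Distance(M, U) = 9.5 — off by 6.50.

Z = (0.00, 0.00) ✓; ZB at 71.50° ✓; |ZB| = 18.30 ✓; ∠ZBV = 104.5° ✓; |BV| = 8.400 ✓; ∠(BV, VG) = 90.00° ✓; |VG| = 12.70 ✓; ∠VGA = 148.6° ✓; |GA| = 8.500 ✓; ∠GAM = 125.6° ✓; |AM| = 23.50 ✓; ∠AMU = 71.22° ✓; |MU| = 3.000 ✗.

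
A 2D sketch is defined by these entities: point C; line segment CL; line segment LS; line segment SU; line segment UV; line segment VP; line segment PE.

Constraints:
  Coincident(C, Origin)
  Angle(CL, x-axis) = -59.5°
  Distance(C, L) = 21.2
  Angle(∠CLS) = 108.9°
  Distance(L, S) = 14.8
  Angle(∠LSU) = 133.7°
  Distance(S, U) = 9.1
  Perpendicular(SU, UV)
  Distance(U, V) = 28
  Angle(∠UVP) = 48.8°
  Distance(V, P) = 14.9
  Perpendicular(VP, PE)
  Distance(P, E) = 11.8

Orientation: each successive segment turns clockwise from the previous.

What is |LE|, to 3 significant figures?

15.9

C is at the origin; CL runs at -59.5° with length 21.2, so L = (10.8, -18.3). ∠CLS = 108.9° gives LS at -131° from the x-axis; with |LS| = 14.8, S = (1.13, -29.5). ∠LSU = 133.7° gives SU at -177° from the x-axis; with |SU| = 9.1, U = (-7.96, -30.0). The perpendicularity gives UV at right angles to SU, so UV runs at 93.1°; with |UV| = 28.0, V = (-9.47, -2.04). ∠UVP = 48.8° gives VP at -38.1° from the x-axis; with |VP| = 14.9, P = (2.25, -11.2). VP ⟂ PE, so PE runs at -128°; with |PE| = 11.8, E = (-5.03, -20.5). Then |LE| = |E − L| = 15.9.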